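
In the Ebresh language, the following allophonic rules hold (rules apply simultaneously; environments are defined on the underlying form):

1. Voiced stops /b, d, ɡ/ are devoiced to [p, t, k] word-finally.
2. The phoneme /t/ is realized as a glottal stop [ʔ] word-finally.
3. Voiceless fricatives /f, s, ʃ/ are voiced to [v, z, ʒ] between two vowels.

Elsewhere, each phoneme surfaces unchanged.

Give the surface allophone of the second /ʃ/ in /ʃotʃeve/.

/ʃ/ (between /t/ and /e/): rule 3 targets it, but not between two vowels → unchanged [ʃ].

[ʃ]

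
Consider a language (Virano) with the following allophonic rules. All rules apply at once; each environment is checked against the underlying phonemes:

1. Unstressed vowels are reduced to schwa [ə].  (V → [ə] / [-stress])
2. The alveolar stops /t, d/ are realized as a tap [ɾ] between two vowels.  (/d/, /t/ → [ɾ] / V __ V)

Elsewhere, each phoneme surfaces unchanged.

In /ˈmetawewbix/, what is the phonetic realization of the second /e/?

[ə]

/e/ (between /w/ and /w/) occurs in an unstressed syllable → [ə] by rule 1.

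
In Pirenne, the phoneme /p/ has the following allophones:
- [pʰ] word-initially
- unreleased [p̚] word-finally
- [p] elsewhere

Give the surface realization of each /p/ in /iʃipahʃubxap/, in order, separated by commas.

Occurrence 1 (position 4): no conditioning environment matches → elsewhere allophone [p].
Occurrence 2 (position 12): word-finally → [p̚].

[p], [p̚]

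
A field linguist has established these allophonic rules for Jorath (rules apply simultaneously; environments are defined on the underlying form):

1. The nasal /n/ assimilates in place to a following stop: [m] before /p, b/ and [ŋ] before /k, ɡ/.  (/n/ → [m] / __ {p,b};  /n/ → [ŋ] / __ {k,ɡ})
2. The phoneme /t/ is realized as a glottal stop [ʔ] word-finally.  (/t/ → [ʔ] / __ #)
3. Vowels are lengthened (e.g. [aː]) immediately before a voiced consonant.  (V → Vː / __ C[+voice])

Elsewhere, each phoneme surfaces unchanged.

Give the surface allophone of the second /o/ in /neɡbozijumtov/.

[oː]

Rule 3 applies to /o/ (between /t/ and /v/: before a voiced consonant) → [oː].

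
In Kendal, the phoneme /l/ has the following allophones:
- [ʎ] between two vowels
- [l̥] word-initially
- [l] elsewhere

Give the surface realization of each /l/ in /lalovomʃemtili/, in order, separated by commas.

Occurrence 1 (position 1): word-initially → [l̥].
Occurrence 2 (position 3): between two vowels → [ʎ].
Occurrence 3 (position 13): between two vowels → [ʎ].

[l̥], [ʎ], [ʎ]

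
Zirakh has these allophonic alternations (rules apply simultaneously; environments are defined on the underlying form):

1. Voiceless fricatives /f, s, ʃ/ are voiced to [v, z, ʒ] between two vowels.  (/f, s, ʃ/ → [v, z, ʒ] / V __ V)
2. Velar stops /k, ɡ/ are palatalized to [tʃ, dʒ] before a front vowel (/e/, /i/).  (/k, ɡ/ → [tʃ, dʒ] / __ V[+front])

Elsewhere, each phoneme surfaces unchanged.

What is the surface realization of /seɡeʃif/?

/s/ (word-initial) is in the target of rule 1 but the environment (between two vowels) is not met → [s].
/e/ (between /s/ and /ɡ/) is unaffected → [e].
/ɡ/ meets the environment for rule 2 (before a front vowel) → [dʒ].
/e/ (between /ɡ/ and /ʃ/): no rule targets it → [e].
/ʃ/ meets the environment for rule 1 (between two vowels) → [ʒ].
/i/ (between /ʃ/ and /f/) is unaffected → [i].
/f/ — word-final; rule 1 does not apply here → [f].

[sedʒeʒif]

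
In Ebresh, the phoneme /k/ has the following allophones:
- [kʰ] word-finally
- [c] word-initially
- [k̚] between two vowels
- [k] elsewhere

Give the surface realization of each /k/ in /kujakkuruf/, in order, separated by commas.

Occurrence 1 (position 1): word-initially → [c].
Occurrence 2 (position 5): no conditioning environment matches → elsewhere allophone [k].
Occurrence 3 (position 6): no conditioning environment matches → elsewhere allophone [k].

[c], [k], [k]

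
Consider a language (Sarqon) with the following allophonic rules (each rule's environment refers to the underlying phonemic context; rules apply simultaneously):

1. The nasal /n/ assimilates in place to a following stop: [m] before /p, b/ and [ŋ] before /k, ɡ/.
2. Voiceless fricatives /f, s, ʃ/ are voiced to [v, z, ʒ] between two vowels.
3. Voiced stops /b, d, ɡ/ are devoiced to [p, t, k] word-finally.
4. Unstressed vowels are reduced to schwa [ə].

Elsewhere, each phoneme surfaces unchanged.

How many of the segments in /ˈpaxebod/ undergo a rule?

Segments that undergo a rule: /e/ → [ə] (rule 4); /o/ → [ə] (rule 4); /d/ → [t] (rule 3).
All other segments surface unchanged.

3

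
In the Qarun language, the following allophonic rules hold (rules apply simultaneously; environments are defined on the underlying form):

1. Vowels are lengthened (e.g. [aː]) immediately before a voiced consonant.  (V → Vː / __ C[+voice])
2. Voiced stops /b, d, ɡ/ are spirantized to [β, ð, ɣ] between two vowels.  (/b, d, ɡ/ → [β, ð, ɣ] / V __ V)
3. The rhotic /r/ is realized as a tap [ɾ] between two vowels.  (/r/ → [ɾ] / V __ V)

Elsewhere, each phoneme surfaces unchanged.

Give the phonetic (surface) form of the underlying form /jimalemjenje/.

[jiːmaːleːmjeːnje]

/j/ — not in any rule's target class → [j].
/i/ (between /j/ and /m/): before a voiced consonant, so rule 1 applies → [iː].
/m/ (between /i/ and /a/): no rule targets it → [m].
Rule 1 applies to /a/ (between /m/ and /l/: before a voiced consonant) → [aː].
/l/ (between /a/ and /e/) is unaffected → [l].
/e/ (between /l/ and /m/): before a voiced consonant, so rule 1 applies → [eː].
/m/ — not in any rule's target class → [m].
/j/ (between /m/ and /e/): no rule targets it → [j].
/e/ (between /j/ and /n/): before a voiced consonant, so rule 1 applies → [eː].
/n/ stays [n].
/j/ stays [j].
/e/ (word-final): rule 1 targets it, but not before a voiced consonant → unchanged [e].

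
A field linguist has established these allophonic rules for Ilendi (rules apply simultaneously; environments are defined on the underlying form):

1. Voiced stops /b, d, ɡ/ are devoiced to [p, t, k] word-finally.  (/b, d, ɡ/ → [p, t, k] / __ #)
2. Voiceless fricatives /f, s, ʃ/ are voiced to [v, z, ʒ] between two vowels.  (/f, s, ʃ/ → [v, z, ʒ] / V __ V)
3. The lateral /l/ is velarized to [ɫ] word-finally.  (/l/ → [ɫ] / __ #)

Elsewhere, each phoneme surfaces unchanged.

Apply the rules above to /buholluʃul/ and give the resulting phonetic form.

[buholluʒuɫ]

/b/ (word-initial): rule 1 targets it, but not word-finally → unchanged [b].
/l/ (between /o/ and /l/) fails the environment for rule 3, so it stays [l].
/l/ (between /l/ and /u/) is in the target of rule 3 but the environment (word-finally) is not met → [l].
/ʃ/ meets the environment for rule 2 (between two vowels) → [ʒ].
/l/ — word-final, word-finally — surfaces as [ɫ] (rule 3).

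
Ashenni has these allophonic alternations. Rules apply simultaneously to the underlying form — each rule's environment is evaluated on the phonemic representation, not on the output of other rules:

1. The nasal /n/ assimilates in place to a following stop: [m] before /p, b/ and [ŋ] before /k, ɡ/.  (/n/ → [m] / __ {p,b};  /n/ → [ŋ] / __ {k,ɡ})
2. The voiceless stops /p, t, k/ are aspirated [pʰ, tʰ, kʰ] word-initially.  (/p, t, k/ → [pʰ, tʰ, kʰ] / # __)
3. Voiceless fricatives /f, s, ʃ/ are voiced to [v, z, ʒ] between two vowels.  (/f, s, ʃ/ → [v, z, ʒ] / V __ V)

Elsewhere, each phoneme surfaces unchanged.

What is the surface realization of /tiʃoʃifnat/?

[tʰiʒoʒifnat]

Rule 2 applies to /t/ (word-initial: word-initially) → [tʰ].
/ʃ/ (between /i/ and /o/): between two vowels, so rule 3 applies → [ʒ].
/ʃ/ meets the environment for rule 3 (between two vowels) → [ʒ].
/f/ (between /i/ and /n/): rule 3 targets it, but not between two vowels → unchanged [f].
/n/ — between /f/ and /a/; rule 1 does not apply here → [n].
/t/ (word-final): rule 2 targets it, but not word-initially → unchanged [t].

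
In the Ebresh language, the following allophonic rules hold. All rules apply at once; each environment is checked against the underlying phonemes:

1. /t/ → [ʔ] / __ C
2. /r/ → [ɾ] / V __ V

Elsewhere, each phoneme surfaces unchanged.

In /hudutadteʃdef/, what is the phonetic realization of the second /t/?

[t]

/t/ (between /d/ and /e/) is in the target of rule 1 but the environment (immediately before a consonant) is not met → [t].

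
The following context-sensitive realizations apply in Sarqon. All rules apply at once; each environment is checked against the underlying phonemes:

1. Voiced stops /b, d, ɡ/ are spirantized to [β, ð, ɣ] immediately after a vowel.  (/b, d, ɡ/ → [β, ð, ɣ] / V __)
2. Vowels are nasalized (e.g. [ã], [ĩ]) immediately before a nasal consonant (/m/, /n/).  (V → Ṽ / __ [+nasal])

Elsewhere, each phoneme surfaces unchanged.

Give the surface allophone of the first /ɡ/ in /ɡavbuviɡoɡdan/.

[ɡ]

/ɡ/ (word-initial) fails the environment for rule 1, so it stays [ɡ].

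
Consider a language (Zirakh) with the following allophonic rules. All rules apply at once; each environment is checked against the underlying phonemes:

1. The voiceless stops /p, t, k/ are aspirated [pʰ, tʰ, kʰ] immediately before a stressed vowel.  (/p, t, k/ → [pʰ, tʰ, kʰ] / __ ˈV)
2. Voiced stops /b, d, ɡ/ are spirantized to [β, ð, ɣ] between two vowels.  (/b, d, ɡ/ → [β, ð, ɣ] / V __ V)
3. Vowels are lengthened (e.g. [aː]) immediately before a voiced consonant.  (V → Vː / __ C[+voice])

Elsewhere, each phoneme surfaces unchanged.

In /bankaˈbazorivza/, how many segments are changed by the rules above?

Segments that undergo a rule: /a/ → [aː] (rule 3); /a/ → [aː] (rule 3); /b/ → [β] (rule 2); /a/ → [aː] (rule 3); /o/ → [oː] (rule 3); /i/ → [iː] (rule 3).
All other segments surface unchanged.

6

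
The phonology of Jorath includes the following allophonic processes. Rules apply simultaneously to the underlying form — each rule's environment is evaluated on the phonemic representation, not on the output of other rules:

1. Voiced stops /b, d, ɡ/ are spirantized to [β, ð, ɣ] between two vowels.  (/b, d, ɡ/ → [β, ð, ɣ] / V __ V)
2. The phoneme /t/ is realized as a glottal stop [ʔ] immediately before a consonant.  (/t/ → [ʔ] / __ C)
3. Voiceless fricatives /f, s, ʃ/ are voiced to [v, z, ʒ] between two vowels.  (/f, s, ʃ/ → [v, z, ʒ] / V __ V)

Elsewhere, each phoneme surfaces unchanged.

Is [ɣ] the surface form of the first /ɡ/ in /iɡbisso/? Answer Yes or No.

/ɡ/ (between /i/ and /b/) is in the target of rule 1 but the environment (between two vowels) is not met → [ɡ].
The actual realization is [ɡ], not [ɣ].

No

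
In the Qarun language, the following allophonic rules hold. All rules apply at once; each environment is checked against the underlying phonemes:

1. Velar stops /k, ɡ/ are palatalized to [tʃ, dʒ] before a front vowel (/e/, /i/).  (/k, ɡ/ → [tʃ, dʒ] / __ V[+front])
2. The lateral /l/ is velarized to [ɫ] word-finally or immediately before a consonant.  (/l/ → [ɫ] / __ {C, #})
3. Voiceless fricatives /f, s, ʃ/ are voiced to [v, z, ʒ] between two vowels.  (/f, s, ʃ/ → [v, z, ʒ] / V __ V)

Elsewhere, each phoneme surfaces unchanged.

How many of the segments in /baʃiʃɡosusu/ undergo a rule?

Segments that undergo a rule: /ʃ/ → [ʒ] (rule 3); /s/ → [z] (rule 3); /s/ → [z] (rule 3).
All other segments surface unchanged.

3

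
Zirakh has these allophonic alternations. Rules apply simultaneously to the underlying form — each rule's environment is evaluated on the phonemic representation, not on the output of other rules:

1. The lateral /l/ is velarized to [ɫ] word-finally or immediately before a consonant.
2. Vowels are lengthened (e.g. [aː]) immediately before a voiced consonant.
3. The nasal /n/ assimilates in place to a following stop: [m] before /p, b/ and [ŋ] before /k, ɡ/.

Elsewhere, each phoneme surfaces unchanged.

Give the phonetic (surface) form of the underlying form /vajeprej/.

/v/ (word-initial) is unaffected → [v].
Rule 2 applies to /a/ (between /v/ and /j/: before a voiced consonant) → [aː].
/j/ (between /a/ and /e/): no rule targets it → [j].
/e/ (between /j/ and /p/) is in the target of rule 2 but the environment (before a voiced consonant) is not met → [e].
/p/ stays [p].
/r/ (between /p/ and /e/): no rule targets it → [r].
/e/ — between /r/ and /j/, before a voiced consonant — surfaces as [eː] (rule 2).
/j/ — not in any rule's target class → [j].

[vaːjepreːj]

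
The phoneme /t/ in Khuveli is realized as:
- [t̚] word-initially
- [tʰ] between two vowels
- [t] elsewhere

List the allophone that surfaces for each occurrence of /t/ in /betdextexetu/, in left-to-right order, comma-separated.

Occurrence 1 (position 3): no conditioning environment matches → elsewhere allophone [t].
Occurrence 2 (position 7): no conditioning environment matches → elsewhere allophone [t].
Occurrence 3 (position 11): between two vowels → [tʰ].

[t], [t], [tʰ]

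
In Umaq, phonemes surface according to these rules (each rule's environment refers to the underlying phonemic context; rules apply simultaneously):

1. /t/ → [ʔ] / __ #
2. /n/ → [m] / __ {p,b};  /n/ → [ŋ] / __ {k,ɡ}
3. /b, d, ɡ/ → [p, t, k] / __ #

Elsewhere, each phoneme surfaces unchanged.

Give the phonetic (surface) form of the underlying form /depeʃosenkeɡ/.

[depeʃoseŋkek]

/d/ — word-initial; rule 3 does not apply here → [d].
/e/ stays [e].
/p/ (between /e/ and /e/): no rule targets it → [p].
/e/ (between /p/ and /ʃ/): no rule targets it → [e].
/ʃ/ (between /e/ and /o/) is unaffected → [ʃ].
/o/ (between /ʃ/ and /s/): no rule targets it → [o].
/s/ (between /o/ and /e/) is unaffected → [s].
/e/ (between /s/ and /n/) is unaffected → [e].
Rule 2 applies to /n/ (between /e/ and /k/: before a labial or velar stop) → [ŋ].
/k/ (between /n/ and /e/) is unaffected → [k].
/e/ (between /k/ and /ɡ/): no rule targets it → [e].
/ɡ/ (word-final): word-finally, so rule 3 applies → [k].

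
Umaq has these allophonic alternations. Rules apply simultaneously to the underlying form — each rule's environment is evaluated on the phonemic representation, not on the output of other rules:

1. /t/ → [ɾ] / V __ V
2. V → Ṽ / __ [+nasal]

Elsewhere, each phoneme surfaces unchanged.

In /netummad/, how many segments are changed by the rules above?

2

Segments that undergo a rule: /t/ → [ɾ] (rule 1); /u/ → [ũ] (rule 2).
All other segments surface unchanged.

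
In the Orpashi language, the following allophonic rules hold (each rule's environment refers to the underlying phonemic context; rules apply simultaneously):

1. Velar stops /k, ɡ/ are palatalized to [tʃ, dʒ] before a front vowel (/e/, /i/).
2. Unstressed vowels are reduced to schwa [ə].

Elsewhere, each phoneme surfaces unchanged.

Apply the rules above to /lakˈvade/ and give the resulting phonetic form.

/l/ (word-initial) is unaffected → [l].
Rule 2 applies to /a/ (between /l/ and /k/: in an unstressed syllable) → [ə].
/k/ (between /a/ and /v/): rule 1 targets it, but not before a front vowel → unchanged [k].
/v/ — not in any rule's target class → [v].
/a/ (between /v/ and /d/) is in the target of rule 2 but the environment (in an unstressed syllable) is not met → [a].
/d/ (between /a/ and /e/) is unaffected → [d].
/e/ (word-final) occurs in an unstressed syllable → [ə] by rule 2.

[ləkˈvadə]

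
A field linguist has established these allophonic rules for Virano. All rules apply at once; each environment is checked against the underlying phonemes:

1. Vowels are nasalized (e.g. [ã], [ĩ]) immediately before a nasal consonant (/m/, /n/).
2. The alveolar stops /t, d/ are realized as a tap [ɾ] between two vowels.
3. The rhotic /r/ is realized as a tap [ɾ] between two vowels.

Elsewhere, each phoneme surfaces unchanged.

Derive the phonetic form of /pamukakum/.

Rule 1 applies to /a/ (between /p/ and /m/: before a nasal consonant) → [ã].
/u/ (between /m/ and /k/): rule 1 targets it, but not before a nasal consonant → unchanged [u].
/a/ — between /k/ and /k/; rule 1 does not apply here → [a].
/u/ meets the environment for rule 1 (before a nasal consonant) → [ũ].

[pãmukakũm]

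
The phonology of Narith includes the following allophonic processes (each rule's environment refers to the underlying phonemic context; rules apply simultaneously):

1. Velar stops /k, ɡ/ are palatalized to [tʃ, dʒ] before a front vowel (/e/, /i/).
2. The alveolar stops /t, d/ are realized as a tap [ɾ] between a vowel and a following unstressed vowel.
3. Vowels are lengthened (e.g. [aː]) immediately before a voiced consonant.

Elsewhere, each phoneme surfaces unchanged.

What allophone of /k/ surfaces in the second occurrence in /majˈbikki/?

/k/ (between /k/ and /i/) occurs before a front vowel → [tʃ] by rule 1.

[tʃ]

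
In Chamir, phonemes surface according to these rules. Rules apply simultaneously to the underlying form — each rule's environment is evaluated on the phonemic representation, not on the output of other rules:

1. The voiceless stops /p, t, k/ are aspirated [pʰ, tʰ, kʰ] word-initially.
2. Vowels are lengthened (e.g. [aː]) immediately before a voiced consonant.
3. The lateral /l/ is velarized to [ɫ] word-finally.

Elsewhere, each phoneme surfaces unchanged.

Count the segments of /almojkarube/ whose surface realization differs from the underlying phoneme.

4

Segments that undergo a rule: /a/ → [aː] (rule 2); /o/ → [oː] (rule 2); /a/ → [aː] (rule 2); /u/ → [uː] (rule 2).
All other segments surface unchanged.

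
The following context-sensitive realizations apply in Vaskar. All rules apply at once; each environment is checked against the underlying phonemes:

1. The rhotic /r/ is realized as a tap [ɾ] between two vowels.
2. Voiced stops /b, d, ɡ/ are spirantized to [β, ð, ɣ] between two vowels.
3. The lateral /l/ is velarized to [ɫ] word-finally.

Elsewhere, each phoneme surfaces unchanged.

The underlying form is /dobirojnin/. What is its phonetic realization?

[doβiɾojnin]

/d/ (word-initial) fails the environment for rule 2, so it stays [d].
/o/ — not in any rule's target class → [o].
/b/ meets the environment for rule 2 (between two vowels) → [β].
/i/ (between /b/ and /r/) is unaffected → [i].
/r/ (between /i/ and /o/): between two vowels, so rule 1 applies → [ɾ].
/o/ (between /r/ and /j/) is unaffected → [o].
/j/ (between /o/ and /n/): no rule targets it → [j].
/n/ (between /j/ and /i/): no rule targets it → [n].
/i/ — not in any rule's target class → [i].
/n/ (word-final): no rule targets it → [n].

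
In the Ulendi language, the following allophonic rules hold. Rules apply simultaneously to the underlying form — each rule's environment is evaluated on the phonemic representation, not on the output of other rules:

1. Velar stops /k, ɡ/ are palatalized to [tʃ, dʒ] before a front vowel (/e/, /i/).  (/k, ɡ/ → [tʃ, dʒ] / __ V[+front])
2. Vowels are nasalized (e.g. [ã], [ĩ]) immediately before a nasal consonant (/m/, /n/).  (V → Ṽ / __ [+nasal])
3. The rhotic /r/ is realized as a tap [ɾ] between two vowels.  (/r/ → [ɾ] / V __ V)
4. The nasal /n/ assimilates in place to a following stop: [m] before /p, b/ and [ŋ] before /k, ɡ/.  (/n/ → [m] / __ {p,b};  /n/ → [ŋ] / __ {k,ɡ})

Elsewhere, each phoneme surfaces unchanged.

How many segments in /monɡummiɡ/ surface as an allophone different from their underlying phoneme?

3

Segments that undergo a rule: /o/ → [õ] (rule 2); /n/ → [ŋ] (rule 4); /u/ → [ũ] (rule 2).
All other segments surface unchanged.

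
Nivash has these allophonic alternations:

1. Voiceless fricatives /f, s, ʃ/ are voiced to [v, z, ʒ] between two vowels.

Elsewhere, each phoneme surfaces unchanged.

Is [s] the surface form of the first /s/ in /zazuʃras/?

/s/ — word-final; rule 1 does not apply here → [s].
The actual realization is [s], which matches [s].

Yes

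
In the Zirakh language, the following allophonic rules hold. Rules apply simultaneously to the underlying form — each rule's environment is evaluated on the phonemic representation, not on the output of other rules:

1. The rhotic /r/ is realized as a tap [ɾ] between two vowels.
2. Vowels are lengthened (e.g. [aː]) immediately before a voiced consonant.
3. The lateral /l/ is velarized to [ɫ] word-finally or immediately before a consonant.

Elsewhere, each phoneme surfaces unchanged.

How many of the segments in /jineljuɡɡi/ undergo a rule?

Segments that undergo a rule: /i/ → [iː] (rule 2); /e/ → [eː] (rule 2); /l/ → [ɫ] (rule 3); /u/ → [uː] (rule 2).
All other segments surface unchanged.

4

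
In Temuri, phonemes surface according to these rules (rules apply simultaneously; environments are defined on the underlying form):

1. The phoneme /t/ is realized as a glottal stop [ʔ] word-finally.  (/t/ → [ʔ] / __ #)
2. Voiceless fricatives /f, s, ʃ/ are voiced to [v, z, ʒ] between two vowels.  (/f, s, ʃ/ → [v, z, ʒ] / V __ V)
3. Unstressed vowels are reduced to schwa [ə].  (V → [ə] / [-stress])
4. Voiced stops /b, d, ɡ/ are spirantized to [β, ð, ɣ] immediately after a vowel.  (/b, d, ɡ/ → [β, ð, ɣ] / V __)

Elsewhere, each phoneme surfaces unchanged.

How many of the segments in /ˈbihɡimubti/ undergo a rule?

4

Segments that undergo a rule: /i/ → [ə] (rule 3); /u/ → [ə] (rule 3); /b/ → [β] (rule 4); /i/ → [ə] (rule 3).
All other segments surface unchanged.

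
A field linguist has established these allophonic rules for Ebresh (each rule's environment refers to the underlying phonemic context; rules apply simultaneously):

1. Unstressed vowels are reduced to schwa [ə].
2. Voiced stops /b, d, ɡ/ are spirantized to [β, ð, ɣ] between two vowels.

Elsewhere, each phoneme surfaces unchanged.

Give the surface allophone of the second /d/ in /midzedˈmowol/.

/d/ (between /e/ and /m/) fails the environment for rule 2, so it stays [d].

[d]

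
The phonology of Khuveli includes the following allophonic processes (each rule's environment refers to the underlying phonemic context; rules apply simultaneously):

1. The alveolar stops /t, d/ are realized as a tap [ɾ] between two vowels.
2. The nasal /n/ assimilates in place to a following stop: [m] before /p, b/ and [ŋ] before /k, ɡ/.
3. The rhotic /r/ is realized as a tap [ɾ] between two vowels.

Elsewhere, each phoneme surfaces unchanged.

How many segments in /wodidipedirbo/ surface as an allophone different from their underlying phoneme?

Segments that undergo a rule: /d/ → [ɾ] (rule 1); /d/ → [ɾ] (rule 1); /d/ → [ɾ] (rule 1).
All other segments surface unchanged.

3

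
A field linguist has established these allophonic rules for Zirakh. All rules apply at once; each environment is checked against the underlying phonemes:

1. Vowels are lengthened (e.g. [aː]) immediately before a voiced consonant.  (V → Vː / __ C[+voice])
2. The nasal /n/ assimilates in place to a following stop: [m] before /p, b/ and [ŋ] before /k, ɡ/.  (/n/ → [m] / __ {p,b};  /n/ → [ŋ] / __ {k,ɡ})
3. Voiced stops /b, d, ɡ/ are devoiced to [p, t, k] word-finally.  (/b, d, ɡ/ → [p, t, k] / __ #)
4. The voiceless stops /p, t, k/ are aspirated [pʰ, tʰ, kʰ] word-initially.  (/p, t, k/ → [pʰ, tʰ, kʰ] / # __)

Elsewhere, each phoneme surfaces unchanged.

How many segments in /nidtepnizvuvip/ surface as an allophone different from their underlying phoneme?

Segments that undergo a rule: /i/ → [iː] (rule 1); /i/ → [iː] (rule 1); /u/ → [uː] (rule 1).
All other segments surface unchanged.

3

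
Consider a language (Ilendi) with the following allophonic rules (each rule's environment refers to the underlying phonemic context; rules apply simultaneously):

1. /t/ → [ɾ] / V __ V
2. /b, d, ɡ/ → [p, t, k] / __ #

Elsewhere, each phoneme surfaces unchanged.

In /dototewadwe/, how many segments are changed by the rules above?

Segments that undergo a rule: /t/ → [ɾ] (rule 1); /t/ → [ɾ] (rule 1).
All other segments surface unchanged.

2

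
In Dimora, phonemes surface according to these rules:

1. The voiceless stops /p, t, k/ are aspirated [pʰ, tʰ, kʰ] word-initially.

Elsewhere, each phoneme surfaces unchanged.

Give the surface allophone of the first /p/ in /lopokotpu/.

/p/ (between /o/ and /o/) is in the target of rule 1 but the environment (word-initially) is not met → [p].

[p]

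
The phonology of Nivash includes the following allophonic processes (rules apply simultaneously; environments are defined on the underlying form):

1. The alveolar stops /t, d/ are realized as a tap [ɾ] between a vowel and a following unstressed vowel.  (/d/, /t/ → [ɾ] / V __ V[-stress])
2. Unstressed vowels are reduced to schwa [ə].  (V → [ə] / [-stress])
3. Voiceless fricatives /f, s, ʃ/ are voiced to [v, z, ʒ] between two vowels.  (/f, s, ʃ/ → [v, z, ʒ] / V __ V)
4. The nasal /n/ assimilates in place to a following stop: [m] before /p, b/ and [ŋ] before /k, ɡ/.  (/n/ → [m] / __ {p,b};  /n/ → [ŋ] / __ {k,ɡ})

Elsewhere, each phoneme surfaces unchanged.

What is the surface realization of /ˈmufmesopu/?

[ˈmufməzəpə]

/m/ (word-initial) is unaffected → [m].
/u/ (between /m/ and /f/): rule 2 targets it, but not in an unstressed syllable → unchanged [u].
/f/ (between /u/ and /m/): rule 3 targets it, but not between two vowels → unchanged [f].
/m/ (between /f/ and /e/): no rule targets it → [m].
Rule 2 applies to /e/ (between /m/ and /s/: in an unstressed syllable) → [ə].
/s/ (between /e/ and /o/) occurs between two vowels → [z] by rule 3.
/o/ — between /s/ and /p/, in an unstressed syllable — surfaces as [ə] (rule 2).
/p/ (between /o/ and /u/): no rule targets it → [p].
Rule 2 applies to /u/ (word-final: in an unstressed syllable) → [ə].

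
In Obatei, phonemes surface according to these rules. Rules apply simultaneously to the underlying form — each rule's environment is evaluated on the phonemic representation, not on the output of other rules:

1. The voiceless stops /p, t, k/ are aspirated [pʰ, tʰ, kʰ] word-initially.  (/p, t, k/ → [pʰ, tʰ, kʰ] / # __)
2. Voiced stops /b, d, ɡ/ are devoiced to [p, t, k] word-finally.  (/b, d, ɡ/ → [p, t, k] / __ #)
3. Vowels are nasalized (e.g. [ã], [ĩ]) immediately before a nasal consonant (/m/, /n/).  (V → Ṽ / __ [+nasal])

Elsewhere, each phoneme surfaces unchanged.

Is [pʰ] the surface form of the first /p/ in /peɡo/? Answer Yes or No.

Yes

/p/ (word-initial) occurs word-initially → [pʰ] by rule 1.
The actual realization is [pʰ], which matches [pʰ].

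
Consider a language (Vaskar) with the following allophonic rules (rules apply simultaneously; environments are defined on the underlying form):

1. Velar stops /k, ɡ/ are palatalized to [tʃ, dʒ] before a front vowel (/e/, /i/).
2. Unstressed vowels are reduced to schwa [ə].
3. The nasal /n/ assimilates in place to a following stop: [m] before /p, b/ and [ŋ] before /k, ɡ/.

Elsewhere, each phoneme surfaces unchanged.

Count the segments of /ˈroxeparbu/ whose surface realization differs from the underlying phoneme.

3

Segments that undergo a rule: /e/ → [ə] (rule 2); /a/ → [ə] (rule 2); /u/ → [ə] (rule 2).
All other segments surface unchanged.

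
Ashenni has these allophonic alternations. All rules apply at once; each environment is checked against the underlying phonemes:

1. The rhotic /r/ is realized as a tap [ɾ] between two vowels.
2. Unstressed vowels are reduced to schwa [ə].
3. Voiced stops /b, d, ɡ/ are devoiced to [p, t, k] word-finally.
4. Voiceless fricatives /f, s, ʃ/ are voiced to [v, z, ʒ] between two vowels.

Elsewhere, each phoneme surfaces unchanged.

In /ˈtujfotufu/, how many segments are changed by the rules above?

4

Segments that undergo a rule: /o/ → [ə] (rule 2); /u/ → [ə] (rule 2); /f/ → [v] (rule 4); /u/ → [ə] (rule 2).
All other segments surface unchanged.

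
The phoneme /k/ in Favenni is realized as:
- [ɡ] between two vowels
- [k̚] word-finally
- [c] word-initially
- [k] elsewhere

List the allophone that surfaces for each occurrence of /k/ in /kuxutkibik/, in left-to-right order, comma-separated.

[c], [k], [k̚]

Occurrence 1 (position 1): word-initially → [c].
Occurrence 2 (position 6): no conditioning environment matches → elsewhere allophone [k].
Occurrence 3 (position 10): word-finally → [k̚].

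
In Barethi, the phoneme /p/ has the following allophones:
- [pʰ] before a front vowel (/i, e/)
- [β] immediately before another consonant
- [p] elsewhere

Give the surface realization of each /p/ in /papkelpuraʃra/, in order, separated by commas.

[p], [β], [p]

Occurrence 1 (position 1): no conditioning environment matches → elsewhere allophone [p].
Occurrence 2 (position 3): immediately before another consonant → [β].
Occurrence 3 (position 7): no conditioning environment matches → elsewhere allophone [p].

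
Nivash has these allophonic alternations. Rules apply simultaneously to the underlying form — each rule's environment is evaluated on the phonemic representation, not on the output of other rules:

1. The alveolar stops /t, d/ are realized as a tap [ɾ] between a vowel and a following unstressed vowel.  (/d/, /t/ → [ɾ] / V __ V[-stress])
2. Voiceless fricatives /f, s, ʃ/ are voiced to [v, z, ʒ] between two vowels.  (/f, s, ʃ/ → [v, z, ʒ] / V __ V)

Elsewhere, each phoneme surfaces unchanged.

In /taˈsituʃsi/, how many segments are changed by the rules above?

2

Segments that undergo a rule: /s/ → [z] (rule 2); /t/ → [ɾ] (rule 1).
All other segments surface unchanged.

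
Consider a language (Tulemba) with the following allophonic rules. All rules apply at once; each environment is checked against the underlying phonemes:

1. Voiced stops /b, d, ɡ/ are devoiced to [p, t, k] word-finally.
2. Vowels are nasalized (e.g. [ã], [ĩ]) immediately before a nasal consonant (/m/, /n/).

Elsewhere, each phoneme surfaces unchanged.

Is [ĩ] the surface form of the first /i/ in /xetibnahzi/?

No

/i/ (between /t/ and /b/): rule 2 targets it, but not before a nasal consonant → unchanged [i].
The actual realization is [i], not [ĩ].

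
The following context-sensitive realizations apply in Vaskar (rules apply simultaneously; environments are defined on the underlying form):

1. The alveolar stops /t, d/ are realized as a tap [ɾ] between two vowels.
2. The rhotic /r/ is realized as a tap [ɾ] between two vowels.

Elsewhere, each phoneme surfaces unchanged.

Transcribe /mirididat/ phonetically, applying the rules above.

/m/ (word-initial) is unaffected → [m].
/i/ stays [i].
/r/ meets the environment for rule 2 (between two vowels) → [ɾ].
/i/ (between /r/ and /d/) is unaffected → [i].
/d/ — between /i/ and /i/, between two vowels — surfaces as [ɾ] (rule 1).
/i/ stays [i].
/d/ (between /i/ and /a/) occurs between two vowels → [ɾ] by rule 1.
/a/ (between /d/ and /t/): no rule targets it → [a].
/t/ (word-final) fails the environment for rule 1, so it stays [t].

[miɾiɾiɾat]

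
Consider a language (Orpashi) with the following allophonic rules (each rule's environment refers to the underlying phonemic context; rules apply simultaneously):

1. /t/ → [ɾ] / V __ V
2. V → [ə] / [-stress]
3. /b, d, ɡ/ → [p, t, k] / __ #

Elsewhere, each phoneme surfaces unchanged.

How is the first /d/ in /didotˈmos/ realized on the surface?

/d/ (word-initial) is in the target of rule 3 but the environment (word-finally) is not met → [d].

[d]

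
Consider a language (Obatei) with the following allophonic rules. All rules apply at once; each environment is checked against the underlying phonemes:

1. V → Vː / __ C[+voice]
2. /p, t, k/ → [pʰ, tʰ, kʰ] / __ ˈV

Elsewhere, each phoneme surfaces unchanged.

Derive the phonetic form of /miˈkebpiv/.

[miˈkʰeːbpiːv]

/m/ (word-initial) is unaffected → [m].
/i/ — between /m/ and /k/; rule 1 does not apply here → [i].
Rule 2 applies to /k/ (between /i/ and /e/: immediately before a stressed vowel) → [kʰ].
/e/ (between /k/ and /b/) occurs before a voiced consonant → [eː] by rule 1.
/b/ — not in any rule's target class → [b].
/p/ (between /b/ and /i/) is in the target of rule 2 but the environment (immediately before a stressed vowel) is not met → [p].
/i/ (between /p/ and /v/) occurs before a voiced consonant → [iː] by rule 1.
/v/ — not in any rule's target class → [v].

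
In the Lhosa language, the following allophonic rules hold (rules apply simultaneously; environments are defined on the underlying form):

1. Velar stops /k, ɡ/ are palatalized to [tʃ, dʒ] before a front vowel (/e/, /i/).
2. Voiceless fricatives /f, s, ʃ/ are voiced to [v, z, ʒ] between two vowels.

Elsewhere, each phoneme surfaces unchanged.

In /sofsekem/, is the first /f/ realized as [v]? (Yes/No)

/f/ (between /o/ and /s/): rule 2 targets it, but not between two vowels → unchanged [f].
The actual realization is [f], not [v].

No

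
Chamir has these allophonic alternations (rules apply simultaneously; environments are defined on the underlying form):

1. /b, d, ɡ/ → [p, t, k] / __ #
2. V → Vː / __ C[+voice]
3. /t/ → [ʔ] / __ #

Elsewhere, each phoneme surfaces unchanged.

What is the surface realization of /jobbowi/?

/o/ (between /j/ and /b/): before a voiced consonant, so rule 2 applies → [oː].
/b/ (between /o/ and /b/) fails the environment for rule 1, so it stays [b].
/b/ (between /b/ and /o/) fails the environment for rule 1, so it stays [b].
/o/ (between /b/ and /w/) occurs before a voiced consonant → [oː] by rule 2.
/i/ (word-final) fails the environment for rule 2, so it stays [i].

[joːbboːwi]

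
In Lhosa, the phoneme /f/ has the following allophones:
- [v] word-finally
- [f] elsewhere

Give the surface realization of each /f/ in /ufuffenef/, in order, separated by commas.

[f], [f], [f], [v]

Occurrence 1 (position 2): no conditioning environment matches → elsewhere allophone [f].
Occurrence 2 (position 4): no conditioning environment matches → elsewhere allophone [f].
Occurrence 3 (position 5): no conditioning environment matches → elsewhere allophone [f].
Occurrence 4 (position 9): word-finally → [v].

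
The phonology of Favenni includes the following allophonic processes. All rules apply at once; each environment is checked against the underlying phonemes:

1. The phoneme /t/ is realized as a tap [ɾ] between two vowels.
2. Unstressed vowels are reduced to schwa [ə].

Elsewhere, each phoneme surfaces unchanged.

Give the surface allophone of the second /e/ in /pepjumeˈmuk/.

[ə]

/e/ (between /m/ and /m/): in an unstressed syllable, so rule 2 applies → [ə].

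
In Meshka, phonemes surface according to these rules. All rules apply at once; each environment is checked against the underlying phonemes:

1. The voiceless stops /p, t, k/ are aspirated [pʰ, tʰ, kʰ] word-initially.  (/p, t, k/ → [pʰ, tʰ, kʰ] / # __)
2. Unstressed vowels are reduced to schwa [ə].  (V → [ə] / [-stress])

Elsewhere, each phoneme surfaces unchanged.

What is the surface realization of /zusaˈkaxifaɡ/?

[zəsəˈkaxəfəɡ]

/z/ stays [z].
/u/ (between /z/ and /s/): in an unstressed syllable, so rule 2 applies → [ə].
/s/ (between /u/ and /a/) is unaffected → [s].
/a/ (between /s/ and /k/): in an unstressed syllable, so rule 2 applies → [ə].
/k/ (between /a/ and /a/) is in the target of rule 1 but the environment (word-initially) is not met → [k].
/a/ (between /k/ and /x/) fails the environment for rule 2, so it stays [a].
/x/ (between /a/ and /i/): no rule targets it → [x].
Rule 2 applies to /i/ (between /x/ and /f/: in an unstressed syllable) → [ə].
/f/ (between /i/ and /a/): no rule targets it → [f].
/a/ — between /f/ and /ɡ/, in an unstressed syllable — surfaces as [ə] (rule 2).
/ɡ/ — not in any rule's target class → [ɡ].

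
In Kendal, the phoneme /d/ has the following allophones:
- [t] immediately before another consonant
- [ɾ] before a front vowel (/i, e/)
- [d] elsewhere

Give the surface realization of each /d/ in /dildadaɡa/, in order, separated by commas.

Occurrence 1 (position 1): before a front vowel (/i, e/) → [ɾ].
Occurrence 2 (position 4): no conditioning environment matches → elsewhere allophone [d].
Occurrence 3 (position 6): no conditioning environment matches → elsewhere allophone [d].

[ɾ], [d], [d]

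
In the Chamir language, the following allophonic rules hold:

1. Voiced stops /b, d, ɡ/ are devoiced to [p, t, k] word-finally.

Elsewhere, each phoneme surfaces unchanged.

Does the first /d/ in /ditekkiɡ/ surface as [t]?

No

/d/ (word-initial) is in the target of rule 1 but the environment (word-finally) is not met → [d].
The actual realization is [d], not [t].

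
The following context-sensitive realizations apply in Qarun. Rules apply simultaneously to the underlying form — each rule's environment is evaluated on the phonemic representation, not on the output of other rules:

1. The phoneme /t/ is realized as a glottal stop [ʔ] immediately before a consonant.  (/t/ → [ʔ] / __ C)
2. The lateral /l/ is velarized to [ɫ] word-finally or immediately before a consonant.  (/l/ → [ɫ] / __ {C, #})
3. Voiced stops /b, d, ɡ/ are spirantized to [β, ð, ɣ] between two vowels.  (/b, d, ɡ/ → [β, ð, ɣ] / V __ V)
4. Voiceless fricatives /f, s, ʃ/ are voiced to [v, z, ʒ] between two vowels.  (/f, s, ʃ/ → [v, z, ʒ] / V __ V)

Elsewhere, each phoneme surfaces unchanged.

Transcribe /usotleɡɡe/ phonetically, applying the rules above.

/u/ stays [u].
/s/ (between /u/ and /o/): between two vowels, so rule 4 applies → [z].
/o/ (between /s/ and /t/): no rule targets it → [o].
/t/ meets the environment for rule 1 (immediately before a consonant) → [ʔ].
/l/ (between /t/ and /e/): rule 2 targets it, but not word-finally or immediately before a consonant → unchanged [l].
/e/ (between /l/ and /ɡ/): no rule targets it → [e].
/ɡ/ (between /e/ and /ɡ/): rule 3 targets it, but not between two vowels → unchanged [ɡ].
/ɡ/ (between /ɡ/ and /e/): rule 3 targets it, but not between two vowels → unchanged [ɡ].
/e/ — not in any rule's target class → [e].

[uzoʔleɡɡe]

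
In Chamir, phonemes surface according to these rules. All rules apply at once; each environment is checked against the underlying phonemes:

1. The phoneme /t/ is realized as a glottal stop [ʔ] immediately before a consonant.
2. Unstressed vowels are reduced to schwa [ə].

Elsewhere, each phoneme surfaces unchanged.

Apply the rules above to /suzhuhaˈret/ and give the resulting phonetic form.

/s/ (word-initial): no rule targets it → [s].
/u/ (between /s/ and /z/) occurs in an unstressed syllable → [ə] by rule 2.
/z/ — not in any rule's target class → [z].
/h/ (between /z/ and /u/) is unaffected → [h].
/u/ (between /h/ and /h/) occurs in an unstressed syllable → [ə] by rule 2.
/h/ stays [h].
Rule 2 applies to /a/ (between /h/ and /r/: in an unstressed syllable) → [ə].
/r/ stays [r].
/e/ (between /r/ and /t/): rule 2 targets it, but not in an unstressed syllable → unchanged [e].
/t/ (word-final) fails the environment for rule 1, so it stays [t].

[səzhəhəˈret]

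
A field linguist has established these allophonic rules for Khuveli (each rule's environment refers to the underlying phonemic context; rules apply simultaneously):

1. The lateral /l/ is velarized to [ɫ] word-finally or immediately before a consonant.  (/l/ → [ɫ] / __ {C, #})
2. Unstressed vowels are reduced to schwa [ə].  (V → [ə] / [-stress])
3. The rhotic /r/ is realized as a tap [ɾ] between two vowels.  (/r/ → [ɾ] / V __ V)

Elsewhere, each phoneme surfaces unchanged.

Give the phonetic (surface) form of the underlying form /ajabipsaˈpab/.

/a/ meets the environment for rule 2 (in an unstressed syllable) → [ə].
/j/ — not in any rule's target class → [j].
/a/ (between /j/ and /b/): in an unstressed syllable, so rule 2 applies → [ə].
/b/ (between /a/ and /i/) is unaffected → [b].
/i/ (between /b/ and /p/): in an unstressed syllable, so rule 2 applies → [ə].
/p/ (between /i/ and /s/) is unaffected → [p].
/s/ (between /p/ and /a/) is unaffected → [s].
/a/ — between /s/ and /p/, in an unstressed syllable — surfaces as [ə] (rule 2).
/p/ stays [p].
/a/ (between /p/ and /b/): rule 2 targets it, but not in an unstressed syllable → unchanged [a].
/b/ (word-final) is unaffected → [b].

[əjəbəpsəˈpab]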